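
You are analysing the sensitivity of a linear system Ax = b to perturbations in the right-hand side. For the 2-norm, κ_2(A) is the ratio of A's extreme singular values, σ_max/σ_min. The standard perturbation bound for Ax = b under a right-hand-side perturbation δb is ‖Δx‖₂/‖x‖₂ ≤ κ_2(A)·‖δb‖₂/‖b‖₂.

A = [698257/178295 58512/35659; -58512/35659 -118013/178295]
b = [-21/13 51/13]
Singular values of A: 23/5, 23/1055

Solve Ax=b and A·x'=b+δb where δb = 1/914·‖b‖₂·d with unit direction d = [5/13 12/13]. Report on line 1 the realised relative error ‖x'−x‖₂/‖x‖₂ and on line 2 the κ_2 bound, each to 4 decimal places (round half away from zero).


0.0015
0.2309

σ_max = 23/5, σ_min = 23/1055
κ = σ_max/σ_min = (23/5)/(23/1055) = 211.0000
κ_2(A)·‖δb‖/‖b‖ = 0.2309
solve Ax = b  →  x = [-53.5284 126.7726]
‖b‖₂ = 4.2426 and ‖x‖₂ = 137.6102
with δb = [0.0018 0.0043], A·Δx = δb → ‖Δx‖ = 0.2129
realised ‖Δx‖/‖x‖ = 0.0015
tightness: 0.0015 against a bound of 0.2309 (unrounded ratio ≈ 0.0067)


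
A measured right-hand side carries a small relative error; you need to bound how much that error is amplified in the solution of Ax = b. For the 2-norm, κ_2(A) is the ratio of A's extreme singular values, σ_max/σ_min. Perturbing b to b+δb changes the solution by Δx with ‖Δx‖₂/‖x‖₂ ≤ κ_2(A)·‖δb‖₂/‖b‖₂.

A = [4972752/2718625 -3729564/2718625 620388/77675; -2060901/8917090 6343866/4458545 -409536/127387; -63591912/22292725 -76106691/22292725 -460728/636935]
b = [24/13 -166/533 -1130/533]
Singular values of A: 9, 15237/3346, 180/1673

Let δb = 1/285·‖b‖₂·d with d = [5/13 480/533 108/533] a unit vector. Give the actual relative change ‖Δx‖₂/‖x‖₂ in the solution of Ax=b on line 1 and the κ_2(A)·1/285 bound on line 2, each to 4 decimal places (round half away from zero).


0.1874
0.2935

from the listed singular values, σ₁ = 9, σ_n = 180/1673
κ = σ_max/σ_min = 9/(180/1673) = 83.6500
κ_2(A)·‖δb‖/‖b‖ = 0.2935
solve Ax = b  →  x = [0.3133 0.3140 0.2133]
‖b‖ = 2.8284, ‖x‖ = 0.4922
re-solving with b+δb shifts x by Δx of norm 0.0922
realised ‖Δx‖/‖x‖ = 0.1874
realised/bound (from unrounded values) ≈ 0.6385


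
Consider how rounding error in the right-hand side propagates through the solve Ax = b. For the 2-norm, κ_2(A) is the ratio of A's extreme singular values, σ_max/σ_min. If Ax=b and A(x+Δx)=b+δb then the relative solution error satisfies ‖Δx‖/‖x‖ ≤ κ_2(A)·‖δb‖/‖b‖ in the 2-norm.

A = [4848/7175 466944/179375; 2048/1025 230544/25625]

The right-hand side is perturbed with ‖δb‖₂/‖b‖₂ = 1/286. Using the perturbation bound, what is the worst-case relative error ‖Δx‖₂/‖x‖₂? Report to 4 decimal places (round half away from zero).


form AᵀA = [1832192/411845 203194368/10296125; 203194368/10296125 4515860736/51480625] with trace 2822656/30625 and determinant 589824/765625
solving λ² − 2822656/30625·λ + 589824/765625 = 0 gives λ = 2304/25, 256/30625
so κ_2 = √((2304/25) / (256/30625)) = 105.0000
bound on ‖Δx‖/‖x‖: κ·ε = 105.0000·1/286 = 0.3671

0.3671


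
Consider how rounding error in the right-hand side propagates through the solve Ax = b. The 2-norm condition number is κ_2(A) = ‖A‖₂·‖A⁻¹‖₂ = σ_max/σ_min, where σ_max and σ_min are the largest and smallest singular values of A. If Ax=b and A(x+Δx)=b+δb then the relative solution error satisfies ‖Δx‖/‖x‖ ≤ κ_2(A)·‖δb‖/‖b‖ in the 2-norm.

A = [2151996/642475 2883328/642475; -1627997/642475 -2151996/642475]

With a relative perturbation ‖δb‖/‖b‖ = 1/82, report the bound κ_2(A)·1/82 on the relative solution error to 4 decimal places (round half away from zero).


form AᵀA = [291258440641/16510965025 388334134188/16510965025; 388334134188/16510965025 517786685584/16510965025] with trace 32361805049/660438601 and determinant 15366400/660438601
λ_max, λ_min = (32361805049/660438601 ± √1047245831774608266801/436179145690837201)/2 = 49, 313600/660438601
so κ_2 = √(49 / (313600/660438601)) = 321.2375
perturbation bound = 321.2375·1/82 = 3.9175

3.9175


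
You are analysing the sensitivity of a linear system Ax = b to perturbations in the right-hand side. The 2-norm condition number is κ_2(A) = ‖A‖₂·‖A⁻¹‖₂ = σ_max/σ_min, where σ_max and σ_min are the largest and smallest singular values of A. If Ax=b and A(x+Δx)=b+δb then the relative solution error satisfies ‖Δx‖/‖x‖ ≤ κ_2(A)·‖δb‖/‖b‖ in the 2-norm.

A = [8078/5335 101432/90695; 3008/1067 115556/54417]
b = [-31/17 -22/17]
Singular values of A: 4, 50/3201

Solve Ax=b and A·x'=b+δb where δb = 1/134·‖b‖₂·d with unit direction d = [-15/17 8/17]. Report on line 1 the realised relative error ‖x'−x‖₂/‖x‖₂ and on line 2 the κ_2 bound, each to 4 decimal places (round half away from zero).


from the listed singular values, σ₁ = 4, σ_n = 50/3201
κ = σ_max/σ_min = 4/(50/3201) = 256.0800
worst-case relative error ≤ 256.0800 × 1/134 = 1.9110
solve Ax = b  →  x = [-38.8120 50.9160]
‖b‖ = 2.2361, ‖x‖ = 64.0220
with δb = [-0.0147 0.0079], A·Δx = δb → ‖Δx‖ = 1.0683
realised ‖Δx‖/‖x‖ = 0.0167
tightness: 0.0167 against a bound of 1.9110 (unrounded ratio ≈ 0.0087)

0.0167
1.9110


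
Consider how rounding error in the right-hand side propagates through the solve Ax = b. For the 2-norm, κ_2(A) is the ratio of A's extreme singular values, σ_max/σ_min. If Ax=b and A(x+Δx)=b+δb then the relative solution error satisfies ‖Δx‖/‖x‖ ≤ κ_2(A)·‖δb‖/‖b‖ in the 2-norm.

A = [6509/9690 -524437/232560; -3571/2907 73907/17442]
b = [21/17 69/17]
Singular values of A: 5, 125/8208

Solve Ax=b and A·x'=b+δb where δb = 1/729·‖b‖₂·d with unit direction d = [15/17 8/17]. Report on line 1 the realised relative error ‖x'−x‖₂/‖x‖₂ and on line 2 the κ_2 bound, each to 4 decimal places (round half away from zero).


from the listed singular values, σ₁ = 5, σ_n = 125/8208
κ = σ_max/σ_min = 5/(125/8208) = 328.3200
bound on ‖Δx‖/‖x‖: κ·ε = 328.3200·1/729 = 0.4504
solve Ax = b  →  x = [188.9443 55.7338]
‖b‖ = 4.2426, ‖x‖ = 196.9929
Δx = A⁻¹·δb where δb = 1/729·4.2426·d; ‖Δx‖ = 0.3822
realised ‖Δx‖/‖x‖ = 0.0019
so the bound overstates the realised error by a factor of ≈ 232.1584 (computed from the unrounded values)

0.0019
0.4504


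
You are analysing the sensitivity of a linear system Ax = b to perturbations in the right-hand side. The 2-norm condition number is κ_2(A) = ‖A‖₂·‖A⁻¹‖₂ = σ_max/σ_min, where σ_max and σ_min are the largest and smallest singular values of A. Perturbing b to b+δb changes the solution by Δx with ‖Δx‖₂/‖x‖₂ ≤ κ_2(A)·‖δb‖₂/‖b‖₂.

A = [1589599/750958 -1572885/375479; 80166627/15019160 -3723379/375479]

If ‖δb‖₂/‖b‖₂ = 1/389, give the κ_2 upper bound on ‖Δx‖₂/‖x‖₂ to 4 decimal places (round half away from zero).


0.2795

M = AᵀA = [44008390987441/1334764302400 -2062105703757/33369107560; -2062105703757/33369107560 96671706514/834227689]. tr(M)=687484849169/4618561600, det(M)=346146025/184742464
char-poly roots: 3721/25 and 2325625/184742464
so κ_2 = √((3721/25) / (2325625/184742464)) = 108.7360
perturbation bound = 108.7360·1/389 = 0.2795


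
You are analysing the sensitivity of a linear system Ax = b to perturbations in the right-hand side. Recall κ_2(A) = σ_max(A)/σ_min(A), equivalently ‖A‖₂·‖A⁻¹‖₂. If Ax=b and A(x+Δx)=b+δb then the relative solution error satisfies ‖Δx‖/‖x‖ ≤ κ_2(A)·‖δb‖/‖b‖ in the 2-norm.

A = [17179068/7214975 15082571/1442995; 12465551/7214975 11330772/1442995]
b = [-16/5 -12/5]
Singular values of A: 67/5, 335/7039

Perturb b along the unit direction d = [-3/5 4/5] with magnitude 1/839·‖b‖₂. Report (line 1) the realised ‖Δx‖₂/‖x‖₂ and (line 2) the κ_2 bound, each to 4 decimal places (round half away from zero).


0.3356
0.3356

largest singular value 67/5, smallest 335/7039
condition number: (67/5) ÷ (335/7039) = 281.5600
κ_2(A)·‖δb‖/‖b‖ = 0.3356
solve Ax = b  →  x = [-0.0655 -0.2912]
2-norm of b is 4.0000; of x, 0.2985
re-solving with b+δb shifts x by Δx of norm 0.1002
relative error = 0.3356
realised/bound = 1 exactly: the bound is attained for this b and d


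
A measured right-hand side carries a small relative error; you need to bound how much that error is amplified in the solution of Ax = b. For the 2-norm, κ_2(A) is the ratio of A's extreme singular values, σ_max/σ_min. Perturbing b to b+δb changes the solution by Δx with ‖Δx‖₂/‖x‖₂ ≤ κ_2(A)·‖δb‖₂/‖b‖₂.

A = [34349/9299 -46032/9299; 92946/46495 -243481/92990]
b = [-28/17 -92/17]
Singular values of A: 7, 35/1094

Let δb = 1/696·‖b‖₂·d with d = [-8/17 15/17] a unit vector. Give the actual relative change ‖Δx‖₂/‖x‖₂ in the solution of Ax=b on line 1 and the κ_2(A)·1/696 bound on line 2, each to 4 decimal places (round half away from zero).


0.0020
0.3144

σ_max = 7, σ_min = 35/1094
κ_2(A) = 7 / (35/1094) = 218.8000
bound on ‖Δx‖/‖x‖: κ·ε = 218.8000·1/696 = 0.3144
solve Ax = b  →  x = [-100.3657 -74.5600]
‖b‖₂ = 5.6569 and ‖x‖₂ = 125.0299
δb = ε·‖b‖·d = [-0.0038 0.0072]; solving A·Δx = δb gives ‖Δx‖ = 0.2540
realised ‖Δx‖/‖x‖ = 0.0020
tightness: 0.0020 against a bound of 0.3144 (unrounded ratio ≈ 0.0065)


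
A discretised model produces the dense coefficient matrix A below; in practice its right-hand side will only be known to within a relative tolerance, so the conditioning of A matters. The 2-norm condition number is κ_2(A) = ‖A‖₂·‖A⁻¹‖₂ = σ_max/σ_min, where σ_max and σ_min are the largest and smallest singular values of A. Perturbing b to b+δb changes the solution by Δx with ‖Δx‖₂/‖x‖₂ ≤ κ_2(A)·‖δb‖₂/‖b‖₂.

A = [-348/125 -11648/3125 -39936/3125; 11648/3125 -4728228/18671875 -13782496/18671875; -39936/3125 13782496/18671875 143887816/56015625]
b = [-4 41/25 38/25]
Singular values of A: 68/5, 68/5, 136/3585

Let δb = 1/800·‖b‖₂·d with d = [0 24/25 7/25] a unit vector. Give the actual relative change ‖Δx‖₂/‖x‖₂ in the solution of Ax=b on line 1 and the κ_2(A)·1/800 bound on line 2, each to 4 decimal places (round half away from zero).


0.0029
0.4481

from the listed singular values, σ₁ = 68/5, σ_n = 136/3585
κ_2(A) = (68/5) / (136/3585) = 358.5000
worst-case relative error ≤ 358.5000 × 1/800 = 0.4481
solve Ax = b  →  x = [-0.0118 -50.5269 15.0526]
‖b‖₂ = 4.5826 and ‖x‖₂ = 52.7215
re-solving with b+δb shifts x by Δx of norm 0.1510
realised ‖Δx‖/‖x‖ = 0.0029
tightness: 0.0029 against a bound of 0.4481 (unrounded ratio ≈ 0.0064)


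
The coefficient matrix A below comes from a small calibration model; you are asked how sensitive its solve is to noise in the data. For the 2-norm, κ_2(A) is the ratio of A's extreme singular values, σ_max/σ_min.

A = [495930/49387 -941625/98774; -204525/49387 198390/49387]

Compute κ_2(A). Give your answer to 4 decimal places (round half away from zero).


AᵀA = [58718025/497669 -55920375/497669; -55920375/497669 213036525/1990676]; tr = 15445125/68644, det = 50625/68644
eigenvalues of AᵀA: λ = (tr ± √(tr²−4·det))/2 = 225, 225/68644
κ = σ_max/σ_min = 15/(15/262) = 262.0000

262.0000


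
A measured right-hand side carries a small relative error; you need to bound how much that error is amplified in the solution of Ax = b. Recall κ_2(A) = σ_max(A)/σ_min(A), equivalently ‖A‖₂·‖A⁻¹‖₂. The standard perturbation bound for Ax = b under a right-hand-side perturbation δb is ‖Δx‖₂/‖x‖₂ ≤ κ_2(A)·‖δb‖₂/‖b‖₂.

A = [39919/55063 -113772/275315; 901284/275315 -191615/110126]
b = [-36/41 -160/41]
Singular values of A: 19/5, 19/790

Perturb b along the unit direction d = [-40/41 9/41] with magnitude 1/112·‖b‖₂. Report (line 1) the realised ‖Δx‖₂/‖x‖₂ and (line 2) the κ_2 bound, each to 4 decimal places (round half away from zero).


1.4107
1.4107

from the listed singular values, σ₁ = 19/5, σ_n = 19/790
κ = σ_max/σ_min = (19/5)/(19/790) = 158.0000
worst-case relative error ≤ 158.0000 × 1/112 = 1.4107
solve Ax = b  →  x = [-0.9288 0.4954]
2-norm of b is 4.0000; of x, 1.0526
δb = ε·‖b‖·d = [-0.0348 0.0078]; solving A·Δx = δb gives ‖Δx‖ = 1.4850
realised ‖Δx‖/‖x‖ = 1.4107
so the bound is sharp here: realised error equals the bound


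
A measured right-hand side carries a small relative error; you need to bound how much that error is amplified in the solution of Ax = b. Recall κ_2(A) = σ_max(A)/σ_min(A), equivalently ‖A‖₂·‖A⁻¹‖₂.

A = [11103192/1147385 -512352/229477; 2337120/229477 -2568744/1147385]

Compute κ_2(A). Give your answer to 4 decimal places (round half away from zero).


form AᵀA = [308958525504/1565389225 -13902741504/313077845; -13902741504/313077845 15649298496/1565389225] with trace 7724160/37249 and determinant 26873856/23280625
char-poly roots: 5184/25 and 5184/931225
κ_2(A) = √(λ_max/λ_min) = √((5184/25) / (5184/931225)) = 193.0000

193.0000


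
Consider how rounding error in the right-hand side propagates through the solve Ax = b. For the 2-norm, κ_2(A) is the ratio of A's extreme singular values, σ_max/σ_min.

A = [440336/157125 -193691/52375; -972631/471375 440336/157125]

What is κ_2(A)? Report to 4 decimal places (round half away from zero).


form AᵀA = [107642927929/8887775625 -47835461024/2962591875; -47835461024/2962591875 21261664969/987530625] with trace 11959916506/355511025 and determinant 707281/14220441
eigenvalues of AᵀA: λ = (tr ± √(tr²−4·det))/2 = 841/25, 21025/14220441
κ_2(A) = √(λ_max/λ_min) = √((841/25) / (21025/14220441)) = 150.8400

150.8400


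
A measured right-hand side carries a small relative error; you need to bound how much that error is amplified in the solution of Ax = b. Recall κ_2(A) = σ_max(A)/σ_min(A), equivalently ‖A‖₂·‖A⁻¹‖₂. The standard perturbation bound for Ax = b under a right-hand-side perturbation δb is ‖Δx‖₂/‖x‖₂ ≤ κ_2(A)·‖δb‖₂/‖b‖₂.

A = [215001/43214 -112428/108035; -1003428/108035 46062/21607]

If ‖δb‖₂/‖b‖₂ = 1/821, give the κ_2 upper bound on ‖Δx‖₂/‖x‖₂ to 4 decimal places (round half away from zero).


form AᵀA = [437429889/3940100 -984150/39401; -984150/39401 5543316/985025] with trace 11209833/96100 and determinant 531441/600625
solving λ² − 11209833/96100·λ + 531441/600625 = 0 gives λ = 2916/25, 729/96100
so κ_2 = √((2916/25) / (729/96100)) = 124.0000
bound on ‖Δx‖/‖x‖: κ·ε = 124.0000·1/821 = 0.1510

0.1510


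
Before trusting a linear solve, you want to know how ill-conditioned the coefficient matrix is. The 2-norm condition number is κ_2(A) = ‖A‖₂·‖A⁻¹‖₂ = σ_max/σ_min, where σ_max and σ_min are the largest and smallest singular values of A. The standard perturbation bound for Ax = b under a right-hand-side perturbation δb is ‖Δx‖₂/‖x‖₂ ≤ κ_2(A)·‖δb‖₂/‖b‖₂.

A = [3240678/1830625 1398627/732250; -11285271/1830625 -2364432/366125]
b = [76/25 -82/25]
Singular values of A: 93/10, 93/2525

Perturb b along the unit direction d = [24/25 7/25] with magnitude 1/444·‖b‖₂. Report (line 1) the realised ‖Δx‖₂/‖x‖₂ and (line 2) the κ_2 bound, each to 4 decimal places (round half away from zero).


0.0050
0.5687

largest singular value 93/10, smallest 93/2525
κ_2(A) = (93/10) / (93/2525) = 252.5000
bound on ‖Δx‖/‖x‖: κ·ε = 252.5000·1/444 = 0.5687
solve Ax = b  →  x = [-39.0248 37.7605]
‖b‖₂ = 4.4721 and ‖x‖₂ = 54.3028
with δb = [0.0097 0.0028], A·Δx = δb → ‖Δx‖ = 0.2735
relative error = 0.0050
tightness: 0.0050 against a bound of 0.5687 (unrounded ratio ≈ 0.0089)


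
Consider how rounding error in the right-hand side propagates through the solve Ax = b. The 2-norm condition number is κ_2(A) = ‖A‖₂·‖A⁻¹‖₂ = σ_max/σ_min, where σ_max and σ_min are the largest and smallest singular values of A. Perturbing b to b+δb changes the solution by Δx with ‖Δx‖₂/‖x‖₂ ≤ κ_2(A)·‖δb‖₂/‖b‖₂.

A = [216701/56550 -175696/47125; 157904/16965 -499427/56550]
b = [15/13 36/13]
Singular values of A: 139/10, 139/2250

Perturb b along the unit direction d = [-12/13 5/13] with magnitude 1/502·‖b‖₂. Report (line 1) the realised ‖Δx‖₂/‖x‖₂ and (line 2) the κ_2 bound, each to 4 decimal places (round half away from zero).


σ_max = 139/10, σ_min = 139/2250
condition number: (139/10) ÷ (139/2250) = 225.0000
κ_2(A)·‖δb‖/‖b‖ = 0.4482
solve Ax = b  →  x = [0.1563 -0.1488]
2-norm of b is 3.0000; of x, 0.2158
δb = ε·‖b‖·d = [-0.0055 0.0023]; solving A·Δx = δb gives ‖Δx‖ = 0.0967
relative error = 0.4482
so the bound is sharp here: realised error equals the bound

0.4482
0.4482


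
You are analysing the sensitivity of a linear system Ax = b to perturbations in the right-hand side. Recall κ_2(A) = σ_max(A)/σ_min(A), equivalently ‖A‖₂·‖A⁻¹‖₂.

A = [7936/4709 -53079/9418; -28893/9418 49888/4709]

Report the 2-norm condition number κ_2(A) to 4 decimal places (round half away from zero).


AᵀA = [3760297/306916 -3222576/76729; -3222576/76729 44195953/306916]; tr = 23978125/153458, det = 390625/1227664
eigenvalues of AᵀA: λ = (tr ± √(tr²−4·det))/2 = 625/4, 625/306916
κ = σ_max/σ_min = (25/2)/(25/554) = 277.0000

277.0000


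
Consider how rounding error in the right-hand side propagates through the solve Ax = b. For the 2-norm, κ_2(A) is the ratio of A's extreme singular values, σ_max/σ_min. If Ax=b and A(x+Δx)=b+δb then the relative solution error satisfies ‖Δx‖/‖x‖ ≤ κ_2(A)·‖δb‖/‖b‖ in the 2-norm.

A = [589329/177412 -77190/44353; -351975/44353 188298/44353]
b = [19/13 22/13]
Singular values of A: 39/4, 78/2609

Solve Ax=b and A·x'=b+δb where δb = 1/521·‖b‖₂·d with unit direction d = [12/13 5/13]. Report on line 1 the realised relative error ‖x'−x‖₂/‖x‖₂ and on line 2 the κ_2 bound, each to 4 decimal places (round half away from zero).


from the listed singular values, σ₁ = 39/4, σ_n = 78/2609
κ = σ_max/σ_min = (39/4)/(78/2609) = 326.1250
κ_2(A)·‖δb‖/‖b‖ = 0.6260
solve Ax = b  →  x = [31.3906 59.0754]
2-norm of b is 2.2361; of x, 66.8975
Δx = A⁻¹·δb where δb = 1/521·2.2361·d; ‖Δx‖ = 0.1436
realised ‖Δx‖/‖x‖ = 0.0021
realised/bound (from unrounded values) ≈ 0.0034

0.0021
0.6260


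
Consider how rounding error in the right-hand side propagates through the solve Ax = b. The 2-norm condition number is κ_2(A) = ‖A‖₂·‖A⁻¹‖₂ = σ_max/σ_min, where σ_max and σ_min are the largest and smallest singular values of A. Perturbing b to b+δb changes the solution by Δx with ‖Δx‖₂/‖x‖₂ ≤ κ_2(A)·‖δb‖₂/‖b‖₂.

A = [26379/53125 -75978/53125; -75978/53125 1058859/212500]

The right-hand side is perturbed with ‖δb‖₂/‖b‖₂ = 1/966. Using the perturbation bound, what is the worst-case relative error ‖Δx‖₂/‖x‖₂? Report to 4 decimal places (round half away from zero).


AᵀA = [10349613/4515625 -70773507/9031250; -70773507/9031250 1941671817/72250000]; tr = 134865/4624, det = 531441/2890000
eigenvalues of AᵀA: λ = (tr ± √(tr²−4·det))/2 = 729/25, 729/115600
so κ_2 = √((729/25) / (729/115600)) = 68.0000
worst-case relative error ≤ 68.0000 × 1/966 = 0.0704

0.0704


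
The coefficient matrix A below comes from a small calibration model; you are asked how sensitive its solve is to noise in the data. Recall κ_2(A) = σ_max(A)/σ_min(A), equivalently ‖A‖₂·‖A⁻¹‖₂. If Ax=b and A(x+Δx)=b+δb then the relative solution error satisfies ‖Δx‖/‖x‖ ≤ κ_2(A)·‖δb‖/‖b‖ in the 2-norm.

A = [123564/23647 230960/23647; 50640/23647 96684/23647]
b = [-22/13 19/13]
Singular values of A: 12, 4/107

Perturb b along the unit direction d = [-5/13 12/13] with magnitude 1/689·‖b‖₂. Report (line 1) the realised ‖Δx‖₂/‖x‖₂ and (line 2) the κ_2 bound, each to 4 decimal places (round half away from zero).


from the listed singular values, σ₁ = 12, σ_n = 4/107
κ_2(A) = 12 / (4/107) = 321.0000
perturbation bound = 321.0000·1/689 = 0.4659
solve Ax = b  →  x = [-47.2451 25.1029]
‖b‖ = 2.2361, ‖x‖ = 53.5001
δb = ε·‖b‖·d = [-0.0012 0.0030]; solving A·Δx = δb gives ‖Δx‖ = 0.0868
realised ‖Δx‖/‖x‖ = 0.0016
realised/bound (from unrounded values) ≈ 0.0035

0.0016
0.4659


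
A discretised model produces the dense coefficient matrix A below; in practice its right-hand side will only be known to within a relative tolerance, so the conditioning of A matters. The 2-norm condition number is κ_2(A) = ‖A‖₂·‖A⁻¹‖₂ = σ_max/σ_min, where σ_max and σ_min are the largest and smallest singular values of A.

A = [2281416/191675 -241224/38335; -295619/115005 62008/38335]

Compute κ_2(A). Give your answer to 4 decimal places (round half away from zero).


61.8750

AᵀA = [29166267409/196700625 -1036674952/13113375; -1036674952/13113375 7380608/174845]; tr = 129652081/680625, det = 17909824/1890625
solving λ² − 129652081/680625·λ + 17909824/1890625 = 0 gives λ = 4761/25, 33856/680625
κ_2(A) = √(λ_max/λ_min) = √((4761/25) / (33856/680625)) = 61.8750


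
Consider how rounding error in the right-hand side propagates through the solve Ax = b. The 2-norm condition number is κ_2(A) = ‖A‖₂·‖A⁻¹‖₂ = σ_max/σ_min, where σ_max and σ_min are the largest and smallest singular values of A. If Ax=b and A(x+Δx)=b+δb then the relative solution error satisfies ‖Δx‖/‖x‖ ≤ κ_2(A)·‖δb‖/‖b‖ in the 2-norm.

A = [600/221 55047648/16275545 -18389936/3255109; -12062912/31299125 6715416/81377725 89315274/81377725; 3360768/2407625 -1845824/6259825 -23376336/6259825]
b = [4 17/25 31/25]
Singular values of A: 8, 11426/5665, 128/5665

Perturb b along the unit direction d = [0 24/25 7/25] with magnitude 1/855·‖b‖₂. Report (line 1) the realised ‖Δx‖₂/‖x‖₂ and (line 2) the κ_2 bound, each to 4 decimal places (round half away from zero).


0.0050
0.4141

largest singular value 8, smallest 128/5665
κ = σ_max/σ_min = 8/(128/5665) = 354.0625
κ_2(A)·‖δb‖/‖b‖ = 0.4141
solve Ax = b  →  x = [41.0457 -5.9118 15.4775]
2-norm of b is 4.2426; of x, 44.2634
with δb = [0.0000 0.0048 0.0014], A·Δx = δb → ‖Δx‖ = 0.2196
dividing the unrounded norms, ‖Δx‖/‖x‖ = 0.0050
so the bound overstates the realised error by a factor of ≈ 83.4639 (computed from the unrounded values)


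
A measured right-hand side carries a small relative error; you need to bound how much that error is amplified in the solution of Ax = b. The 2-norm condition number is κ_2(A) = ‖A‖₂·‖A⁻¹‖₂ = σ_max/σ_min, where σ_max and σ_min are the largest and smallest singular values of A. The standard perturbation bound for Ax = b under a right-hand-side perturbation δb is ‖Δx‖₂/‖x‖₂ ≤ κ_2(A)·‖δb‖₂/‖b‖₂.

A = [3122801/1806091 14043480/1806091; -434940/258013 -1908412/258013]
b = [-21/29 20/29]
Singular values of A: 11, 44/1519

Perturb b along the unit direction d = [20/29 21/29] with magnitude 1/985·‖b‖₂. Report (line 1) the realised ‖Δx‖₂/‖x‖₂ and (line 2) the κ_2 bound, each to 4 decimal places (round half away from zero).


0.3855
0.3855

largest singular value 11, smallest 44/1519
condition number: 11 ÷ (44/1519) = 379.7500
κ_2(A)·‖δb‖/‖b‖ = 0.3855
solve Ax = b  →  x = [-0.0200 -0.0887]
‖b‖ = 1.0000, ‖x‖ = 0.0909
with δb = [0.0007 0.0007], A·Δx = δb → ‖Δx‖ = 0.0350
dividing the unrounded norms, ‖Δx‖/‖x‖ = 0.3855
tightness: 0.3855 against a bound of 0.3855; the bound is attained (ratio 1)


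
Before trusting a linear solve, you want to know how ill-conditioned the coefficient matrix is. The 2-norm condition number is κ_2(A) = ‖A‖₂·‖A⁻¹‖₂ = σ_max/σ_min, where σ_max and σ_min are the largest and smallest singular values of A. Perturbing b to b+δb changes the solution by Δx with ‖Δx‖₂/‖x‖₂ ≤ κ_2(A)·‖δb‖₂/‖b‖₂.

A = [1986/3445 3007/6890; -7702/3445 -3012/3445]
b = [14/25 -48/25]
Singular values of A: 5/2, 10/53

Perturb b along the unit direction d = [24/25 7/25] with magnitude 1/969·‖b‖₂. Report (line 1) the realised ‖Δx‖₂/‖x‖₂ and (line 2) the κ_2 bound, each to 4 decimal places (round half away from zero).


0.0137
0.0137

σ_max = 5/2, σ_min = 10/53
κ = σ_max/σ_min = (5/2)/(10/53) = 13.2500
κ_2(A)·‖δb‖/‖b‖ = 0.0137
solve Ax = b  →  x = [0.7385 0.3077]
‖b‖₂ = 2.0000 and ‖x‖₂ = 0.8000
re-solving with b+δb shifts x by Δx of norm 0.0109
realised ‖Δx‖/‖x‖ = 0.0137
realised/bound = 1 exactly: the bound is attained for this b and d


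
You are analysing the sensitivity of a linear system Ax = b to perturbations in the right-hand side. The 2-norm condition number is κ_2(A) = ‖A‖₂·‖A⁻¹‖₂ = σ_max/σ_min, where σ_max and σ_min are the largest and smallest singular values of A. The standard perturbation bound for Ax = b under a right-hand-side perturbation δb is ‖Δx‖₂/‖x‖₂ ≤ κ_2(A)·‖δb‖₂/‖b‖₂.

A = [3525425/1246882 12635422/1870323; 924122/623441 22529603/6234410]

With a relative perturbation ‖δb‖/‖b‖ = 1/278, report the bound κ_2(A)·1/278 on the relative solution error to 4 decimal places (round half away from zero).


AᵀA = [54825700049/5379635716 493402194416/20173633935; 493402194416/20173633935 71050643646529/1210418036100]; tr = 246705402833/3581118450, det = 47458321/1145957904
eigenvalues of AᵀA: λ = (tr ± √(tr²−4·det))/2 = 6889/100, 172225/286489476
κ = σ_max/σ_min = (83/10)/(415/16926) = 338.5200
perturbation bound = 338.5200·1/278 = 1.2177

1.2177


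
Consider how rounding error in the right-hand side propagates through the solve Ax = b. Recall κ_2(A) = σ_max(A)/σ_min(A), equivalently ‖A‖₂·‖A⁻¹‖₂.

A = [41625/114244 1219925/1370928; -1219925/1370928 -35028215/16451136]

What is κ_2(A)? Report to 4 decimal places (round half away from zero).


389.3760

form AᵀA = [10282350625/11120967936 296118494875/133451615232; 296118494875/133451615232 8528278668025/1601419382784] with trace 59224480225/9475854336 and determinant 9765625/37903417344
λ_max, λ_min = (59224480225/9475854336 ± √3507446520281416050625/89791815397090000896)/2 = 25/4, 390625/9475854336
σ_max=√(25/4)=(5/2), σ_min=√(390625/9475854336)=(625/97344) → κ = 389.3760


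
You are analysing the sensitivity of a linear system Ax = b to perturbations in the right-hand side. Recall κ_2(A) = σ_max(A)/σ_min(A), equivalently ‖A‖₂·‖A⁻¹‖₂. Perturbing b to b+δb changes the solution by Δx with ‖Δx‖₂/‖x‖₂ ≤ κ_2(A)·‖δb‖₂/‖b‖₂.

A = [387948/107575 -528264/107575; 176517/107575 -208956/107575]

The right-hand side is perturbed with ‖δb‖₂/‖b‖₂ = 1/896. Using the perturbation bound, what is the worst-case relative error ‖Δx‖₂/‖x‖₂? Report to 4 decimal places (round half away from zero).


0.0462

M = AᵀA = [1074922497/68475625 -1430906796/68475625; -1430906796/68475625 1909618128/68475625]. tr(M)=4775265/109561, det(M)=75898944/68475625
λ_max, λ_min = (4775265/109561 ± √14218710130826289/7502257950625)/2 = 1089/25, 69696/2739025
κ = σ_max/σ_min = (33/5)/(264/1655) = 41.3750
worst-case relative error ≤ 41.3750 × 1/896 = 0.0462


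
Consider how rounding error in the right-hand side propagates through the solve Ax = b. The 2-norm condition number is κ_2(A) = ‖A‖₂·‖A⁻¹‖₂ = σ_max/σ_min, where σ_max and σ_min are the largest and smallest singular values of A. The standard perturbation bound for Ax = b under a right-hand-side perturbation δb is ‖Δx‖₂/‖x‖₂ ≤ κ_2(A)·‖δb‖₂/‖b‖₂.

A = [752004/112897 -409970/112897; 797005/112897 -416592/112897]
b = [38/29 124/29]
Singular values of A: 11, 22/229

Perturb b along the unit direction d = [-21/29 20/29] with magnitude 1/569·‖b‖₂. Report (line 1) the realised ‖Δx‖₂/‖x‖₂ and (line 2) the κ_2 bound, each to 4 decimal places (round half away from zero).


0.0039
0.2012

largest singular value 11, smallest 22/229
κ = σ_max/σ_min = 11/(22/229) = 114.5000
bound on ‖Δx‖/‖x‖: κ·ε = 114.5000·1/569 = 0.2012
solve Ax = b  →  x = [10.1176 18.1979]
‖b‖ = 4.4721, ‖x‖ = 20.8214
Δx = A⁻¹·δb where δb = 1/569·4.4721·d; ‖Δx‖ = 0.0818
dividing the unrounded norms, ‖Δx‖/‖x‖ = 0.0039
so the bound overstates the realised error by a factor of ≈ 51.2138 (computed from the unrounded values)


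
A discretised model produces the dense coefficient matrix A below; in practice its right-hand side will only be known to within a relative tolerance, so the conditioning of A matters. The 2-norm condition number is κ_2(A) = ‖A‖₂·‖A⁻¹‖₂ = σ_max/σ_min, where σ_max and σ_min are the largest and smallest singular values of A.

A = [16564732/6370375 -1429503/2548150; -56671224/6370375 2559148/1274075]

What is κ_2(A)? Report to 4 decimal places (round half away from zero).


AᵀA = [5577628761424/64930684225 -250991546562/12986136845; -250991546562/12986136845 45184692433/10388909476]; tr = 13944159641/154504900, det = 2085136/38626225
λ_max, λ_min = (13944159641/154504900 ± √194434433474026586481/23871764124010000)/2 = 361/4, 23104/38626225
κ = σ_max/σ_min = (19/2)/(152/6215) = 388.4375

388.4375


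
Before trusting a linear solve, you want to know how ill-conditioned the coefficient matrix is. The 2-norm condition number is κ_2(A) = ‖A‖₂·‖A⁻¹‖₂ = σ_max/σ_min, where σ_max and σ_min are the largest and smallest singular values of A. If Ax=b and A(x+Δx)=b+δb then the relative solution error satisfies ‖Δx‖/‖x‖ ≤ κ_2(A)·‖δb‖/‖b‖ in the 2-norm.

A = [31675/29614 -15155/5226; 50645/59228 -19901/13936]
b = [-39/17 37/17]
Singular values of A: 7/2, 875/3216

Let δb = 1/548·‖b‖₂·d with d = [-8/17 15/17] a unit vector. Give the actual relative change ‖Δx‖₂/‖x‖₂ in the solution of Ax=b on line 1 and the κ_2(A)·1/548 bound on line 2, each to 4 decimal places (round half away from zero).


from the listed singular values, σ₁ = 7/2, σ_n = 875/3216
κ_2(A) = (7/2) / (875/3216) = 12.8640
κ_2(A)·‖δb‖/‖b‖ = 0.0235
solve Ax = b  →  x = [10.0682 4.5046]
‖b‖ = 3.1623, ‖x‖ = 11.0300
δb = ε·‖b‖·d = [-0.0027 0.0051]; solving A·Δx = δb gives ‖Δx‖ = 0.0212
dividing the unrounded norms, ‖Δx‖/‖x‖ = 0.0019
realised/bound (from unrounded values) ≈ 0.0819

0.0019
0.0235


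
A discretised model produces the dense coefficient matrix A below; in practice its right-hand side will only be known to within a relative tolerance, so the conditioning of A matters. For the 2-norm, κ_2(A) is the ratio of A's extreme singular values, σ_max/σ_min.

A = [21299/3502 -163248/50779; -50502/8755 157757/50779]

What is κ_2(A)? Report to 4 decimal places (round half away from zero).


form AᵀA = [21542993041/306600100 -574468686/15330005; -574468686/15330005 61280833/3066001] with trace 95747669/1060900 and determinant 130321/1060900
char-poly roots: 361/4 and 361/265225
κ_2(A) = √(λ_max/λ_min) = √((361/4) / (361/265225)) = 257.5000

257.5000


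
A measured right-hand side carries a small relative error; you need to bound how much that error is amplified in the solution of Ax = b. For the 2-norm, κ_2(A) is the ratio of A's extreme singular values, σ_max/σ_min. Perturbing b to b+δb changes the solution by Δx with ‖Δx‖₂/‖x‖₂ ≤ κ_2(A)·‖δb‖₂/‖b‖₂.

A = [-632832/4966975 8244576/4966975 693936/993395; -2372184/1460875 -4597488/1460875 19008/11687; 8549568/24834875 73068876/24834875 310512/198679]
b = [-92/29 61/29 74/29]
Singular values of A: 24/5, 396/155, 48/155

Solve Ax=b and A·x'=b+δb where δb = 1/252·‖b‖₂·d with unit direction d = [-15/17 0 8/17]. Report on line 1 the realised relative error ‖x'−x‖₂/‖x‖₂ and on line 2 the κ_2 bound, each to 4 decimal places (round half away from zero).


σ_max = 24/5, σ_min = 48/155
condition number: (24/5) ÷ (48/155) = 15.5000
bound on ‖Δx‖/‖x‖: κ·ε = 15.5000·1/252 = 0.0615
solve Ax = b  →  x = [11.0988 -3.4542 5.6906]
2-norm of b is 4.5826; of x, 12.9420
Δx = A⁻¹·δb where δb = 1/252·4.5826·d; ‖Δx‖ = 0.0587
dividing the unrounded norms, ‖Δx‖/‖x‖ = 0.0045
so the bound overstates the realised error by a factor of ≈ 13.5561 (computed from the unrounded values)

0.0045
0.0615


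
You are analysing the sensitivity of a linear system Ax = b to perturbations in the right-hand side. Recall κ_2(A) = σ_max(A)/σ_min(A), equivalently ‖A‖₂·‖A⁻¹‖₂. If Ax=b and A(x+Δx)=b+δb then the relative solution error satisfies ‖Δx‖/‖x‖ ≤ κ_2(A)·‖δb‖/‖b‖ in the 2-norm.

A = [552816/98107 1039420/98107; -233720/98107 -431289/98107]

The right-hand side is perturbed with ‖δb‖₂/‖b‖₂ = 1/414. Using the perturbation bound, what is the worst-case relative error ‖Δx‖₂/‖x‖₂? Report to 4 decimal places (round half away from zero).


0.8712

form AᵀA = [360230568256/9624983449 675408871800/9624983449; 675408871800/9624983449 1266404137921/9624983449] with trace 5628493793/33304441 and determinant 7311616/33304441
eigenvalues of AᵀA: λ = (tr ± √(tr²−4·det))/2 = 169, 43264/33304441
κ_2(A) = √(λ_max/λ_min) = √(169 / (43264/33304441)) = 360.6875
bound on ‖Δx‖/‖x‖: κ·ε = 360.6875·1/414 = 0.8712


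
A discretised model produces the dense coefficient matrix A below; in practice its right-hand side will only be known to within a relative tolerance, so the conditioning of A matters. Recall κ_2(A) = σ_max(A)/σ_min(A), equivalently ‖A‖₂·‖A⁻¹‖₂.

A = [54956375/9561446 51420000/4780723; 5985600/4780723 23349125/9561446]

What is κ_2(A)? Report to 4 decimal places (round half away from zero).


AᵀA = [110701360625/3199119908 51888150000/799779977; 51888150000/799779977 389167765625/3199119908]; tr = 14702033125/94091762, det = 244140625/752734096
eigenvalues of AᵀA: λ = (tr ± √(tr²−4·det))/2 = 625/4, 390625/188183524
σ_max=√(625/4)=(25/2), σ_min=√(390625/188183524)=(625/13718) → κ = 274.3600

274.3600


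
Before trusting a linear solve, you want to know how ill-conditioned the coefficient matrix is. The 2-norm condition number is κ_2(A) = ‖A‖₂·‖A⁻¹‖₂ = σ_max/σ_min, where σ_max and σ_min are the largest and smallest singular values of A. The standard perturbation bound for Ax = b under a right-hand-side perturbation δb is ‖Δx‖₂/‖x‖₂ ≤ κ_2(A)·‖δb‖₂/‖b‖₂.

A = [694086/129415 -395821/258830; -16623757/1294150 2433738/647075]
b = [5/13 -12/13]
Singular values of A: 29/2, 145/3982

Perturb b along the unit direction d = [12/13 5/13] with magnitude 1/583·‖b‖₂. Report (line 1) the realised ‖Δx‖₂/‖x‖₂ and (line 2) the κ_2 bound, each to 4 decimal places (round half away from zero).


0.6830
0.6830

largest singular value 29/2, smallest 145/3982
condition number: (29/2) ÷ (145/3982) = 398.2000
perturbation bound = 398.2000·1/583 = 0.6830
solve Ax = b  →  x = [0.0662 -0.0193]
‖b‖ = 1.0000, ‖x‖ = 0.0690
Δx = A⁻¹·δb where δb = 1/583·1.0000·d; ‖Δx‖ = 0.0471
relative error = 0.6830
realised/bound = 1 exactly: the bound is attained for this b and d


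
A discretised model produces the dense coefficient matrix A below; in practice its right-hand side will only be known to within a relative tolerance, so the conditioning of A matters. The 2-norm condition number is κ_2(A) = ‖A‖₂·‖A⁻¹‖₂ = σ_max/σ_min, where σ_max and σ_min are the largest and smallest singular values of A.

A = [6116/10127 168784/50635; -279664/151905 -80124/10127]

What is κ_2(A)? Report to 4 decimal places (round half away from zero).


form AᵀA = [512592784/136539225 50305024/3034205; 50305024/3034205 1118251024/15171025] with trace 251680/3249 and determinant 3748096/2030625
char-poly roots: 1936/25 and 1936/81225
κ_2(A) = √(λ_max/λ_min) = √((1936/25) / (1936/81225)) = 57.0000

57.0000


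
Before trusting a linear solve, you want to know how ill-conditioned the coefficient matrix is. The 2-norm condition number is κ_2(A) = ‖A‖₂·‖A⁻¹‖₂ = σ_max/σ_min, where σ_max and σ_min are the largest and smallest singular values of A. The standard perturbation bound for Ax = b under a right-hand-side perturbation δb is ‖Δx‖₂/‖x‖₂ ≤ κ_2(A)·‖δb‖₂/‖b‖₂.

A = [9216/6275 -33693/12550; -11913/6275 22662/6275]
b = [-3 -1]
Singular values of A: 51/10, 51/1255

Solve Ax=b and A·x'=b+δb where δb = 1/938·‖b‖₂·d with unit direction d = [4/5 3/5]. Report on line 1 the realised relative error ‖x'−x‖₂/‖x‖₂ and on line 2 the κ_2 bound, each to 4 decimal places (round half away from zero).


0.0011
0.1338

from the listed singular values, σ₁ = 51/10, σ_n = 51/1255
κ_2(A) = (51/10) / (51/1255) = 125.5000
bound on ‖Δx‖/‖x‖: κ·ε = 125.5000·1/938 = 0.1338
solve Ax = b  →  x = [-65.2307 -34.5675]
‖b‖₂ = 3.1623 and ‖x‖₂ = 73.8238
with δb = [0.0027 0.0020], A·Δx = δb → ‖Δx‖ = 0.0830
realised ‖Δx‖/‖x‖ = 0.0011
tightness: 0.0011 against a bound of 0.1338 (unrounded ratio ≈ 0.0084)


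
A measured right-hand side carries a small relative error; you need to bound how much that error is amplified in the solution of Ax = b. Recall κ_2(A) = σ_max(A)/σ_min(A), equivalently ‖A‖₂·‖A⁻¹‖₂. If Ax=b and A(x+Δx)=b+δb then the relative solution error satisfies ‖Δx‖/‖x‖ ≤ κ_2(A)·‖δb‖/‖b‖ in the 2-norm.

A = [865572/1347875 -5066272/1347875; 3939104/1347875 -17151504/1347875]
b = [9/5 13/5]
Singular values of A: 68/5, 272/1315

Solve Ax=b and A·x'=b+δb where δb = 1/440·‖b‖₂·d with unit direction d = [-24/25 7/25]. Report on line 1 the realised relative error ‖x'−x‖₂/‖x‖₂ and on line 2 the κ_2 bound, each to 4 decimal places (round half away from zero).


σ_max = 68/5, σ_min = 272/1315
κ = σ_max/σ_min = (68/5)/(272/1315) = 65.7500
bound on ‖Δx‖/‖x‖: κ·ε = 65.7500·1/440 = 0.1494
solve Ax = b  →  x = [-4.6682 -1.2765]
‖b‖ = 3.1623, ‖x‖ = 4.8396
δb = ε·‖b‖·d = [-0.0069 0.0020]; solving A·Δx = δb gives ‖Δx‖ = 0.0347
realised ‖Δx‖/‖x‖ = 0.0072
so the bound overstates the realised error by a factor of ≈ 20.8136 (computed from the unrounded values)

0.0072
0.1494


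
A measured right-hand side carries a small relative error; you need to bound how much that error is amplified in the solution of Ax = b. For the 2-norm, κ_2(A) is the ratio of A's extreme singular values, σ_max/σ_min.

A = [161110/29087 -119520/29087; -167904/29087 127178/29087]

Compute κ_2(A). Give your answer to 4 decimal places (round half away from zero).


200.6000

AᵀA = [64385476/1006009 -48287232/1006009; -48287232/1006009 36217924/1006009]; tr = 100603400/1006009, det = 250000/1006009
eigenvalues of AᵀA: λ = (tr ± √(tr²−4·det))/2 = 100, 2500/1006009
σ_max=√100=10, σ_min=√(2500/1006009)=(50/1003) → κ = 200.6000


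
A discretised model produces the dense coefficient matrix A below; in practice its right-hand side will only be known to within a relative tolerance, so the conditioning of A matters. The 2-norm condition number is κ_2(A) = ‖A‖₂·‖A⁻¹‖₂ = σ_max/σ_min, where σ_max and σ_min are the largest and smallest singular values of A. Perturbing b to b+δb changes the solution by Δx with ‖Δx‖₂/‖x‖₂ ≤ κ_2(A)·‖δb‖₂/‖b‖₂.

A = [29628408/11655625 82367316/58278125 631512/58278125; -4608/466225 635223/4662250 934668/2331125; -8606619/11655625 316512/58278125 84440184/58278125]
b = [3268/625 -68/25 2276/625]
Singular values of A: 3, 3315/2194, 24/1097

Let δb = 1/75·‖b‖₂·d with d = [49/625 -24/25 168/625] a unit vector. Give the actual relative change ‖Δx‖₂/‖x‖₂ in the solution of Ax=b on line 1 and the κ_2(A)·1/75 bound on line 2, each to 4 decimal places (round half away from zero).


largest singular value 3, smallest 24/1097
κ_2(A) = 3 / (24/1097) = 137.1250
worst-case relative error ≤ 137.1250 × 1/75 = 1.8283
solve Ax = b  →  x = [87.2157 -153.5270 47.5364]
‖b‖ = 6.9282, ‖x‖ = 182.8574
Δx = A⁻¹·δb where δb = 1/75·6.9282·d; ‖Δx‖ = 4.2224
dividing the unrounded norms, ‖Δx‖/‖x‖ = 0.0231
realised/bound (from unrounded values) ≈ 0.0126

0.0231
1.8283
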